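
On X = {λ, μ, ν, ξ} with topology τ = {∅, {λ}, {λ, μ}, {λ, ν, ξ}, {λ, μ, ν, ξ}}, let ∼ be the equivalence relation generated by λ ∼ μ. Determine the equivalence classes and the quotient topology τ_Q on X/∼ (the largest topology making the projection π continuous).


X/∼ = {[λ=μ], [ν], [ξ]}; |τ_Q| = 3.

Equivalence classes: [λ=μ], [ν], [ξ].
Quotient map π: X → X/∼ sends λ ↦ [λ=μ], μ ↦ [λ=μ], ν ↦ [ν], ξ ↦ [ξ].
For each subset V ⊆ X/∼, compute π^{-1}(V) ⊆ X and check whether π^{-1}(V) ∈ τ. V is open in τ_Q iff π^{-1}(V) ∈ τ.
  V = {}: π^{-1}(V) = ∅ ∈ τ ✓.
  V = {[λ=μ]}: π^{-1}(V) = {λ, μ} ∈ τ ✓.
  V = {[ν]}: π^{-1}(V) = {ν} ∉ τ ✗.
  V = {[λ=μ], [ν]}: π^{-1}(V) = {λ, μ, ν} ∉ τ ✗.
  V = {[ξ]}: π^{-1}(V) = {ξ} ∉ τ ✗.
  V = {[λ=μ], [ξ]}: π^{-1}(V) = {λ, μ, ξ} ∉ τ ✗.
  V = {[ν], [ξ]}: π^{-1}(V) = {ν, ξ} ∉ τ ✗.
  V = {[λ=μ], [ν], [ξ]}: π^{-1}(V) = {λ, μ, ν, ξ} ∈ τ ✓.
Open sets in the quotient: τ_Q = {{}, {[λ=μ]}, {[λ=μ], [ν], [ξ]}} (3 elements).


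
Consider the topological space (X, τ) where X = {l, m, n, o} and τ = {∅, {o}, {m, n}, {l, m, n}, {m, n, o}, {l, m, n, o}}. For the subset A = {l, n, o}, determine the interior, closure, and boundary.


int(A) = {o}, cl(A) = {l, m, n, o}, ∂A = {l, m, n}.

Closed sets in (X, τ) are complements of opens:
  closed(X, τ) = {∅, {l}, {o}, {l, o}, {l, m, n}, {l, m, n, o}}.
int(A) = ⋃ {U ∈ τ : U ⊆ A}. Opens contained in A: ∅, {o}.
Taking the union of these: int(A) = {o}.
cl(A) = ⋂ {C closed : A ⊆ C}. Closed sets containing A: {l, m, n, o}.
Intersecting these: cl(A) = {l, m, n, o}.
∂A = cl(A) ∖ int(A) = {l, m, n, o} ∖ {o} = {l, m, n}.


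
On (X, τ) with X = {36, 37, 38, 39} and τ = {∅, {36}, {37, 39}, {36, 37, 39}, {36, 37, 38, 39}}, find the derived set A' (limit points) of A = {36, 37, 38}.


A' = {38, 39}

For each x ∈ X, list the open sets U ∈ τ with x ∈ U, then check whether U ∩ (A ∖ {x}) ≠ ∅ for every such U.
  x = 36: open {36} ∋ x has {36} ∩ (A ∖ {36}) = ∅, so x is NOT a limit point.
  x = 37: open {37, 39} ∋ x has {37, 39} ∩ (A ∖ {37}) = ∅, so x is NOT a limit point.
  x = 38: opens ∋ x are {36, 37, 38, 39}; each meets A ∖ {38}, so x IS a limit point.
  x = 39: opens ∋ x are {37, 39}, {36, 37, 39}, {36, 37, 38, 39}; each meets A ∖ {39}, so x IS a limit point.
Collecting: A' = {38, 39}.


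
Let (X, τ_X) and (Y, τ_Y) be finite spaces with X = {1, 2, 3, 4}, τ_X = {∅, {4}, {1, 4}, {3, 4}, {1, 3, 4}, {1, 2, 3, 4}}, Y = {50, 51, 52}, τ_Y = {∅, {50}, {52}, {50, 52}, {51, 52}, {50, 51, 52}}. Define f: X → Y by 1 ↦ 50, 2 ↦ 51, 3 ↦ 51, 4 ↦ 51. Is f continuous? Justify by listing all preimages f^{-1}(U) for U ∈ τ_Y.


f is NOT continuous.

Compute f^{-1}(U) for each U ∈ τ_Y:
  U = ∅: f^{-1}(U) = ∅ ∈ τ_X ✓.
  U = {50}: f^{-1}(U) = {1} ∉ τ_X ✗.
  U = {52}: f^{-1}(U) = ∅ ∈ τ_X ✓.
  U = {50, 52}: f^{-1}(U) = {1} ∉ τ_X ✗.
  U = {51, 52}: f^{-1}(U) = {2, 3, 4} ∉ τ_X ✗.
  U = {50, 51, 52}: f^{-1}(U) = {1, 2, 3, 4} ∈ τ_X ✓.
Found U = {50} with f^{-1}(U) = {1} not in τ_X. Therefore f is NOT continuous.


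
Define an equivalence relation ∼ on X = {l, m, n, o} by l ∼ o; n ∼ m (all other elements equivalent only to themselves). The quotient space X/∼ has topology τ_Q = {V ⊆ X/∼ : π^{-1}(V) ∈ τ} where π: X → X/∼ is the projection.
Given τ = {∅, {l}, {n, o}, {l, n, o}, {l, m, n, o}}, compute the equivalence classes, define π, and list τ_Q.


X/∼ = {[l=o], [m=n]}; |τ_Q| = 2.

Equivalence classes: [l=o], [m=n].
Quotient map π: X → X/∼ sends l ↦ [l=o], m ↦ [m=n], n ↦ [m=n], o ↦ [l=o].
For each subset V ⊆ X/∼, compute π^{-1}(V) ⊆ X and check whether π^{-1}(V) ∈ τ. V is open in τ_Q iff π^{-1}(V) ∈ τ.
  V = {}: π^{-1}(V) = ∅ ∈ τ ✓.
  V = {[l=o]}: π^{-1}(V) = {l, o} ∉ τ ✗.
  V = {[m=n]}: π^{-1}(V) = {m, n} ∉ τ ✗.
  V = {[l=o], [m=n]}: π^{-1}(V) = {l, m, n, o} ∈ τ ✓.
Open sets in the quotient: τ_Q = {{}, {[l=o], [m=n]}} (2 elements).


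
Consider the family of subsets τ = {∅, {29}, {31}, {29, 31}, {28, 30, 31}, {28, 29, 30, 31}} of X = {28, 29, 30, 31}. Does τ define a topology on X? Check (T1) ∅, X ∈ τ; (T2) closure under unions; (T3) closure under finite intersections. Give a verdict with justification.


τ IS a topology on X.

Axiom (T1): ∅ ∈ τ? Yes; X ∈ τ? Yes.
Axiom (T2/T3): check pairwise unions and intersections of members of τ.
All pairwise intersections and unions checked — each lies in τ. Therefore τ satisfies (T1), (T2), (T3): it IS a topology on X.


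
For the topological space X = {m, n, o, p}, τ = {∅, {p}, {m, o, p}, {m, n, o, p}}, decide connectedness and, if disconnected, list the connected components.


(X, τ) is connected.

Find clopen sets (U ∈ τ with X ∖ U ∈ τ):
  U = ∅, X ∖ U = {m, n, o, p} — both open, so U is clopen.
  U = {m, n, o, p}, X ∖ U = ∅ — both open, so U is clopen.
Only trivial clopens (∅ and X) exist, so (X, τ) is connected.
Compute connected components by grouping points that agree on all clopens:
  component: {m, n, o, p}


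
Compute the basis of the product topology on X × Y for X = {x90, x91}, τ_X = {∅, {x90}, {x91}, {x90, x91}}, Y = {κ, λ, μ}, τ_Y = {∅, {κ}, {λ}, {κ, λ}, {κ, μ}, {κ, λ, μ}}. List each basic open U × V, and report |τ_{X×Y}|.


Basis B = {∅ × ∅, {x90} × {κ}, {x90} × {λ}, {x91} × {κ}, {x91} × {λ}, {x90} × {κ, λ}, {x90} × {κ, μ}, {x90, x91} × {κ}, {x90, x91} × {λ}, {x91} × {κ, λ}, {x91} × {κ, μ}, {x90} × {κ, λ, μ}, {x91} × {κ, λ, μ}, {x90, x91} × {κ, λ}, {x90, x91} × {κ, μ}, {x90, x91} × {κ, λ, μ}}; |τ_{X×Y}| = 36.

Enumerate products U × V with U ∈ τ_X, V ∈ τ_Y (deduplicated):
  ∅ × ∅ = {} (∅)
  {x90} × {κ} = {(x90,κ)}
  {x90} × {λ} = {(x90,λ)}
  {x91} × {κ} = {(x91,κ)}
  {x91} × {λ} = {(x91,λ)}
  {x90} × {κ, λ} = {(x90,κ), (x90,λ)}
  {x90} × {κ, μ} = {(x90,κ), (x90,μ)}
  {x90, x91} × {κ} = {(x90,κ), (x91,κ)}
  {x90, x91} × {λ} = {(x90,λ), (x91,λ)}
  {x91} × {κ, λ} = {(x91,κ), (x91,λ)}
  {x91} × {κ, μ} = {(x91,κ), (x91,μ)}
  {x90} × {κ, λ, μ} = {(x90,κ), (x90,λ), (x90,μ)}
  {x91} × {κ, λ, μ} = {(x91,κ), (x91,λ), (x91,μ)}
  {x90, x91} × {κ, λ} = {(x90,κ), (x90,λ), (x91,κ), (x91,λ)}
  {x90, x91} × {κ, μ} = {(x90,κ), (x90,μ), (x91,κ), (x91,μ)}
  {x90, x91} × {κ, λ, μ} = {(x90,κ), (x90,λ), (x90,μ), (x91,κ), (x91,λ), (x91,μ)}
These 16 distinct sets form the basis B.
Close under arbitrary unions to get τ_{X×Y}; counting gives |τ_{X×Y}| = 36.


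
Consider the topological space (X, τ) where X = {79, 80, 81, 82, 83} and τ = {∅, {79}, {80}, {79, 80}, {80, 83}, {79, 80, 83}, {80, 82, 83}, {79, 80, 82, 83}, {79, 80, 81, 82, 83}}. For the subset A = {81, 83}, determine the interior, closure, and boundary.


int(A) = ∅, cl(A) = {81, 82, 83}, ∂A = {81, 82, 83}.

Closed sets in (X, τ) are complements of opens:
  closed(X, τ) = {∅, {81}, {79, 81}, {81, 82}, {79, 81, 82}, {81, 82, 83}, {79, 81, 82, 83}, {80, 81, 82, 83}, {79, 80, 81, 82, 83}}.
int(A) = ⋃ {U ∈ τ : U ⊆ A}. Opens contained in A: ∅.
Taking the union of these: int(A) = ∅.
cl(A) = ⋂ {C closed : A ⊆ C}. Closed sets containing A: {81, 82, 83}, {79, 81, 82, 83}, {80, 81, 82, 83}, {79, 80, 81, 82, 83}.
Intersecting these: cl(A) = {81, 82, 83}.
∂A = cl(A) ∖ int(A) = {81, 82, 83} ∖ ∅ = {81, 82, 83}.


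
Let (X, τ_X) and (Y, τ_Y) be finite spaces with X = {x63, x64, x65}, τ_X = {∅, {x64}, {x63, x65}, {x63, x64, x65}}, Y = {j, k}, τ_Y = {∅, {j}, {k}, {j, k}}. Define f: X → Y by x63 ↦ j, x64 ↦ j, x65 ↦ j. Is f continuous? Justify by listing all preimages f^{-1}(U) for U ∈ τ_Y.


f IS continuous.

Compute f^{-1}(U) for each U ∈ τ_Y:
  U = ∅: f^{-1}(U) = ∅ ∈ τ_X ✓.
  U = {j}: f^{-1}(U) = {x63, x64, x65} ∈ τ_X ✓.
  U = {k}: f^{-1}(U) = ∅ ∈ τ_X ✓.
  U = {j, k}: f^{-1}(U) = {x63, x64, x65} ∈ τ_X ✓.
Every preimage lies in τ_X, so f IS continuous.


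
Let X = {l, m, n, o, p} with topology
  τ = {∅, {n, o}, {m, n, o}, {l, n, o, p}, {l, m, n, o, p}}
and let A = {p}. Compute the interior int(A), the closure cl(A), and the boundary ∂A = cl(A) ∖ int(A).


int(A) = ∅, cl(A) = {l, p}, ∂A = {l, p}.

Closed sets in (X, τ) are complements of opens:
  closed(X, τ) = {∅, {m}, {l, p}, {l, m, p}, {l, m, n, o, p}}.
int(A) = ⋃ {U ∈ τ : U ⊆ A}. Opens contained in A: ∅.
Taking the union of these: int(A) = ∅.
cl(A) = ⋂ {C closed : A ⊆ C}. Closed sets containing A: {l, p}, {l, m, p}, {l, m, n, o, p}.
Intersecting these: cl(A) = {l, p}.
∂A = cl(A) ∖ int(A) = {l, p} ∖ ∅ = {l, p}.


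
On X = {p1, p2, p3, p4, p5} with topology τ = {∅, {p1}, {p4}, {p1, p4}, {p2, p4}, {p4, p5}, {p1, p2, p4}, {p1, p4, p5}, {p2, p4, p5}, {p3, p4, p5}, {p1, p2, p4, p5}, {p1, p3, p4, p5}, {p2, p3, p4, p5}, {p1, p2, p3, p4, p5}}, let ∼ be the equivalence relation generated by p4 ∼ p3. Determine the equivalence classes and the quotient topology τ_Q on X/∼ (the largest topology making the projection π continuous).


X/∼ = {[p1], [p2], [p3=p4], [p5]}; |τ_Q| = 6.

Equivalence classes: [p1], [p2], [p3=p4], [p5].
Quotient map π: X → X/∼ sends p1 ↦ [p1], p2 ↦ [p2], p3 ↦ [p3=p4], p4 ↦ [p3=p4], p5 ↦ [p5].
For each subset V ⊆ X/∼, compute π^{-1}(V) ⊆ X and check whether π^{-1}(V) ∈ τ. V is open in τ_Q iff π^{-1}(V) ∈ τ.
  V = {}: π^{-1}(V) = ∅ ∈ τ ✓.
  V = {[p1]}: π^{-1}(V) = {p1} ∈ τ ✓.
  V = {[p2]}: π^{-1}(V) = {p2} ∉ τ ✗.
  V = {[p1], [p2]}: π^{-1}(V) = {p1, p2} ∉ τ ✗.
  V = {[p3=p4]}: π^{-1}(V) = {p3, p4} ∉ τ ✗.
  V = {[p1], [p3=p4]}: π^{-1}(V) = {p1, p3, p4} ∉ τ ✗.
  V = {[p2], [p3=p4]}: π^{-1}(V) = {p2, p3, p4} ∉ τ ✗.
  V = {[p1], [p2], [p3=p4]}: π^{-1}(V) = {p1, p2, p3, p4} ∉ τ ✗.
  V = {[p5]}: π^{-1}(V) = {p5} ∉ τ ✗.
  V = {[p1], [p5]}: π^{-1}(V) = {p1, p5} ∉ τ ✗.
  V = {[p2], [p5]}: π^{-1}(V) = {p2, p5} ∉ τ ✗.
  V = {[p1], [p2], [p5]}: π^{-1}(V) = {p1, p2, p5} ∉ τ ✗.
  V = {[p3=p4], [p5]}: π^{-1}(V) = {p3, p4, p5} ∈ τ ✓.
  V = {[p1], [p3=p4], [p5]}: π^{-1}(V) = {p1, p3, p4, p5} ∈ τ ✓.
  V = {[p2], [p3=p4], [p5]}: π^{-1}(V) = {p2, p3, p4, p5} ∈ τ ✓.
  V = {[p1], [p2], [p3=p4], [p5]}: π^{-1}(V) = {p1, p2, p3, p4, p5} ∈ τ ✓.
Open sets in the quotient: τ_Q = {{}, {[p1]}, {[p3=p4], [p5]}, {[p1], [p3=p4], [p5]}, {[p2], [p3=p4], [p5]}, {[p1], [p2], [p3=p4], [p5]}} (6 elements).


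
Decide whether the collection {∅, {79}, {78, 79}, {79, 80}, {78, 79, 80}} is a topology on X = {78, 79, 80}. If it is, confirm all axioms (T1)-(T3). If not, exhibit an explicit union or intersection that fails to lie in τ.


τ IS a topology on X.

Axiom (T1): ∅ ∈ τ? Yes; X ∈ τ? Yes.
Axiom (T2/T3): check pairwise unions and intersections of members of τ.
All pairwise intersections and unions checked — each lies in τ. Therefore τ satisfies (T1), (T2), (T3): it IS a topology on X.


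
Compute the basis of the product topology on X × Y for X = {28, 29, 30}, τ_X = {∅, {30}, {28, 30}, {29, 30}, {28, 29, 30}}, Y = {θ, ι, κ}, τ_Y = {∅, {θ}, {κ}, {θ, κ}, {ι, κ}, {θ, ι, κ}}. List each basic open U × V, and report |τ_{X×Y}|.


Basis B = {∅ × ∅, {30} × {θ}, {30} × {κ}, {28, 30} × {θ}, {28, 30} × {κ}, {29, 30} × {θ}, {29, 30} × {κ}, {30} × {θ, κ}, {30} × {ι, κ}, {28, 29, 30} × {θ}, {28, 29, 30} × {κ}, {30} × {θ, ι, κ}, {28, 30} × {θ, κ}, {28, 30} × {ι, κ}, {29, 30} × {θ, κ}, {29, 30} × {ι, κ}, {28, 30} × {θ, ι, κ}, {28, 29, 30} × {θ, κ}, {28, 29, 30} × {ι, κ}, {29, 30} × {θ, ι, κ}, {28, 29, 30} × {θ, ι, κ}}; |τ_{X×Y}| = 70.

Enumerate products U × V with U ∈ τ_X, V ∈ τ_Y (deduplicated):
  ∅ × ∅ = {} (∅)
  {30} × {θ} = {(30,θ)}
  {30} × {κ} = {(30,κ)}
  {28, 30} × {θ} = {(28,θ), (30,θ)}
  {28, 30} × {κ} = {(28,κ), (30,κ)}
  {29, 30} × {θ} = {(29,θ), (30,θ)}
  {29, 30} × {κ} = {(29,κ), (30,κ)}
  {30} × {θ, κ} = {(30,θ), (30,κ)}
  {30} × {ι, κ} = {(30,ι), (30,κ)}
  {28, 29, 30} × {θ} = {(28,θ), (29,θ), (30,θ)}
  {28, 29, 30} × {κ} = {(28,κ), (29,κ), (30,κ)}
  {30} × {θ, ι, κ} = {(30,θ), (30,ι), (30,κ)}
  {28, 30} × {θ, κ} = {(28,θ), (28,κ), (30,θ), (30,κ)}
  {28, 30} × {ι, κ} = {(28,ι), (28,κ), (30,ι), (30,κ)}
  {29, 30} × {θ, κ} = {(29,θ), (29,κ), (30,θ), (30,κ)}
  {29, 30} × {ι, κ} = {(29,ι), (29,κ), (30,ι), (30,κ)}
  {28, 30} × {θ, ι, κ} = {(28,θ), (28,ι), (28,κ), (30,θ), (30,ι), (30,κ)}
  {28, 29, 30} × {θ, κ} = {(28,θ), (28,κ), (29,θ), (29,κ), (30,θ), (30,κ)}
  {28, 29, 30} × {ι, κ} = {(28,ι), (28,κ), (29,ι), (29,κ), (30,ι), (30,κ)}
  {29, 30} × {θ, ι, κ} = {(29,θ), (29,ι), (29,κ), (30,θ), (30,ι), (30,κ)}
  {28, 29, 30} × {θ, ι, κ} = {(28,θ), (28,ι), (28,κ), (29,θ), (29,ι), (29,κ), (30,θ), (30,ι), (30,κ)}
These 21 distinct sets form the basis B.
Close under arbitrary unions to get τ_{X×Y}; counting gives |τ_{X×Y}| = 70.


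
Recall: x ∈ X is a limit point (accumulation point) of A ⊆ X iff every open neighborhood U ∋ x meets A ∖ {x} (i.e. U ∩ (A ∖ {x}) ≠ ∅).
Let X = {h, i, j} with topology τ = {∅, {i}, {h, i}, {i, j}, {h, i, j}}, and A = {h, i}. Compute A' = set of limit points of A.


A' = {h, j}

For each x ∈ X, list the open sets U ∈ τ with x ∈ U, then check whether U ∩ (A ∖ {x}) ≠ ∅ for every such U.
  x = h: opens ∋ x are {h, i}, {h, i, j}; each meets A ∖ {h}, so x IS a limit point.
  x = i: open {i} ∋ x has {i} ∩ (A ∖ {i}) = ∅, so x is NOT a limit point.
  x = j: opens ∋ x are {i, j}, {h, i, j}; each meets A ∖ {j}, so x IS a limit point.
Collecting: A' = {h, j}.


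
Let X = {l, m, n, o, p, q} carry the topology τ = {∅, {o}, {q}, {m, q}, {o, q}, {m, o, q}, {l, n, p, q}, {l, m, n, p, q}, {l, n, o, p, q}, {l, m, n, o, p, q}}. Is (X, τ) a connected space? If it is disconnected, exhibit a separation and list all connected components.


(X, τ) is disconnected; components = [{o}, {l, m, n, p, q}].

Find clopen sets (U ∈ τ with X ∖ U ∈ τ):
  U = ∅, X ∖ U = {l, m, n, o, p, q} — both open, so U is clopen.
  U = {o}, X ∖ U = {l, m, n, p, q} — both open, so U is clopen.
  U = {l, m, n, p, q}, X ∖ U = {o} — both open, so U is clopen.
  U = {l, m, n, o, p, q}, X ∖ U = ∅ — both open, so U is clopen.
Nontrivial clopen(s) exist: e.g. {l, m, n, p, q}. So (X, τ) is disconnected.
Compute connected components by grouping points that agree on all clopens:
  component: {o}
  component: {l, m, n, p, q}


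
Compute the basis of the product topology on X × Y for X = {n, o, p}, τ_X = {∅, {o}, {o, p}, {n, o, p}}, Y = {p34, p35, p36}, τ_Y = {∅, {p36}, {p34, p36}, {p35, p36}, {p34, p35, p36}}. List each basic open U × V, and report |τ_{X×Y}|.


Basis B = {∅ × ∅, {o} × {p36}, {o} × {p34, p36}, {o} × {p35, p36}, {o, p} × {p36}, {n, o, p} × {p36}, {o} × {p34, p35, p36}, {o, p} × {p34, p36}, {o, p} × {p35, p36}, {n, o, p} × {p34, p36}, {n, o, p} × {p35, p36}, {o, p} × {p34, p35, p36}, {n, o, p} × {p34, p35, p36}}; |τ_{X×Y}| = 30.

Enumerate products U × V with U ∈ τ_X, V ∈ τ_Y (deduplicated):
  ∅ × ∅ = {} (∅)
  {o} × {p36} = {(o,p36)}
  {o} × {p34, p36} = {(o,p34), (o,p36)}
  {o} × {p35, p36} = {(o,p35), (o,p36)}
  {o, p} × {p36} = {(o,p36), (p,p36)}
  {n, o, p} × {p36} = {(n,p36), (o,p36), (p,p36)}
  {o} × {p34, p35, p36} = {(o,p34), (o,p35), (o,p36)}
  {o, p} × {p34, p36} = {(o,p34), (o,p36), (p,p34), (p,p36)}
  {o, p} × {p35, p36} = {(o,p35), (o,p36), (p,p35), (p,p36)}
  {n, o, p} × {p34, p36} = {(n,p34), (n,p36), (o,p34), (o,p36), (p,p34), (p,p36)}
  {n, o, p} × {p35, p36} = {(n,p35), (n,p36), (o,p35), (o,p36), (p,p35), (p,p36)}
  {o, p} × {p34, p35, p36} = {(o,p34), (o,p35), (o,p36), (p,p34), (p,p35), (p,p36)}
  {n, o, p} × {p34, p35, p36} = {(n,p34), (n,p35), (n,p36), (o,p34), (o,p35), (o,p36), (p,p34), (p,p35), (p,p36)}
These 13 distinct sets form the basis B.
Close under arbitrary unions to get τ_{X×Y}; counting gives |τ_{X×Y}| = 30.


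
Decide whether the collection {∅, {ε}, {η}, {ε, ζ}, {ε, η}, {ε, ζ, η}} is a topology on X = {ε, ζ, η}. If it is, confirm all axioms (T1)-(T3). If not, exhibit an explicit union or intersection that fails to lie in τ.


τ IS a topology on X.

Axiom (T1): ∅ ∈ τ? Yes; X ∈ τ? Yes.
Axiom (T2/T3): check pairwise unions and intersections of members of τ.
All pairwise intersections and unions checked — each lies in τ. Therefore τ satisfies (T1), (T2), (T3): it IS a topology on X.


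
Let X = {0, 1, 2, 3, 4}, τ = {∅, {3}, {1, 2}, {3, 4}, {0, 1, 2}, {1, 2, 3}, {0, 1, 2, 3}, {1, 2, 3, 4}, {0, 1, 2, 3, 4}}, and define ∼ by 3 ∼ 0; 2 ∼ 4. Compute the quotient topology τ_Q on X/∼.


X/∼ = {[0=3], [1], [2=4]}; |τ_Q| = 2.

Equivalence classes: [0=3], [1], [2=4].
Quotient map π: X → X/∼ sends 0 ↦ [0=3], 1 ↦ [1], 2 ↦ [2=4], 3 ↦ [0=3], 4 ↦ [2=4].
For each subset V ⊆ X/∼, compute π^{-1}(V) ⊆ X and check whether π^{-1}(V) ∈ τ. V is open in τ_Q iff π^{-1}(V) ∈ τ.
  V = {}: π^{-1}(V) = ∅ ∈ τ ✓.
  V = {[0=3]}: π^{-1}(V) = {0, 3} ∉ τ ✗.
  V = {[1]}: π^{-1}(V) = {1} ∉ τ ✗.
  V = {[0=3], [1]}: π^{-1}(V) = {0, 1, 3} ∉ τ ✗.
  V = {[2=4]}: π^{-1}(V) = {2, 4} ∉ τ ✗.
  V = {[0=3], [2=4]}: π^{-1}(V) = {0, 2, 3, 4} ∉ τ ✗.
  V = {[1], [2=4]}: π^{-1}(V) = {1, 2, 4} ∉ τ ✗.
  V = {[0=3], [1], [2=4]}: π^{-1}(V) = {0, 1, 2, 3, 4} ∈ τ ✓.
Open sets in the quotient: τ_Q = {{}, {[0=3], [1], [2=4]}} (2 elements).


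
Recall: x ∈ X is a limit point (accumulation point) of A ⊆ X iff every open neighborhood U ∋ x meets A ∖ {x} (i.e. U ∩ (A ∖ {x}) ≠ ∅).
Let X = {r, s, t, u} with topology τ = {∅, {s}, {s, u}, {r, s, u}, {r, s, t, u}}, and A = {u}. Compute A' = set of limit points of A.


A' = {r, t}

For each x ∈ X, list the open sets U ∈ τ with x ∈ U, then check whether U ∩ (A ∖ {x}) ≠ ∅ for every such U.
  x = r: opens ∋ x are {r, s, u}, {r, s, t, u}; each meets A ∖ {r}, so x IS a limit point.
  x = s: open {s} ∋ x has {s} ∩ (A ∖ {s}) = ∅, so x is NOT a limit point.
  x = t: opens ∋ x are {r, s, t, u}; each meets A ∖ {t}, so x IS a limit point.
  x = u: open {s, u} ∋ x has {s, u} ∩ (A ∖ {u}) = ∅, so x is NOT a limit point.
Collecting: A' = {r, t}.


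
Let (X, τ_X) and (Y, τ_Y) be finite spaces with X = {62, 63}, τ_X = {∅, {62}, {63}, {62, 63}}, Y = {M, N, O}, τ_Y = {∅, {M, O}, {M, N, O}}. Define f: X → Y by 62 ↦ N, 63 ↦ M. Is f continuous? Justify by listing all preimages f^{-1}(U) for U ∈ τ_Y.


f IS continuous.

Compute f^{-1}(U) for each U ∈ τ_Y:
  U = ∅: f^{-1}(U) = ∅ ∈ τ_X ✓.
  U = {M, O}: f^{-1}(U) = {63} ∈ τ_X ✓.
  U = {M, N, O}: f^{-1}(U) = {62, 63} ∈ τ_X ✓.
Every preimage lies in τ_X, so f IS continuous.


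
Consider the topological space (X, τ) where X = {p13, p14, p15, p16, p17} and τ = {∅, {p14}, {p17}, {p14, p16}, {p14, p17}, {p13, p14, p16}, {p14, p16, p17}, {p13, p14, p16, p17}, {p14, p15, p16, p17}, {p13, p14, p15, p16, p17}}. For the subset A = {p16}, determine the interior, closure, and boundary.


int(A) = ∅, cl(A) = {p13, p15, p16}, ∂A = {p13, p15, p16}.

Closed sets in (X, τ) are complements of opens:
  closed(X, τ) = {∅, {p13}, {p15}, {p13, p15}, {p15, p17}, {p13, p15, p16}, {p13, p15, p17}, {p13, p14, p15, p16}, {p13, p15, p16, p17}, {p13, p14, p15, p16, p17}}.
int(A) = ⋃ {U ∈ τ : U ⊆ A}. Opens contained in A: ∅.
Taking the union of these: int(A) = ∅.
cl(A) = ⋂ {C closed : A ⊆ C}. Closed sets containing A: {p13, p15, p16}, {p13, p14, p15, p16}, {p13, p15, p16, p17}, {p13, p14, p15, p16, p17}.
Intersecting these: cl(A) = {p13, p15, p16}.
∂A = cl(A) ∖ int(A) = {p13, p15, p16} ∖ ∅ = {p13, p15, p16}.


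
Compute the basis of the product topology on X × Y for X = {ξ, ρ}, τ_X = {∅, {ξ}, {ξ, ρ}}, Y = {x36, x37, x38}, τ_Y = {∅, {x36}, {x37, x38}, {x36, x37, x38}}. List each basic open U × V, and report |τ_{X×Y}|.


Basis B = {∅ × ∅, {ξ} × {x36}, {ξ, ρ} × {x36}, {ξ} × {x37, x38}, {ξ} × {x36, x37, x38}, {ξ, ρ} × {x37, x38}, {ξ, ρ} × {x36, x37, x38}}; |τ_{X×Y}| = 9.

Enumerate products U × V with U ∈ τ_X, V ∈ τ_Y (deduplicated):
  ∅ × ∅ = {} (∅)
  {ξ} × {x36} = {(ξ,x36)}
  {ξ, ρ} × {x36} = {(ξ,x36), (ρ,x36)}
  {ξ} × {x37, x38} = {(ξ,x37), (ξ,x38)}
  {ξ} × {x36, x37, x38} = {(ξ,x36), (ξ,x37), (ξ,x38)}
  {ξ, ρ} × {x37, x38} = {(ξ,x37), (ξ,x38), (ρ,x37), (ρ,x38)}
  {ξ, ρ} × {x36, x37, x38} = {(ξ,x36), (ξ,x37), (ξ,x38), (ρ,x36), (ρ,x37), (ρ,x38)}
These 7 distinct sets form the basis B.
Close under arbitrary unions to get τ_{X×Y}; counting gives |τ_{X×Y}| = 9.


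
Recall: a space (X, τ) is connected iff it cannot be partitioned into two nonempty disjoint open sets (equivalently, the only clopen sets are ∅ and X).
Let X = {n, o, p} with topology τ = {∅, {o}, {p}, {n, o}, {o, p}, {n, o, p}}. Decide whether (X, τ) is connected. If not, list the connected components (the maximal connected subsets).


(X, τ) is disconnected; components = [{p}, {n, o}].

Find clopen sets (U ∈ τ with X ∖ U ∈ τ):
  U = ∅, X ∖ U = {n, o, p} — both open, so U is clopen.
  U = {p}, X ∖ U = {n, o} — both open, so U is clopen.
  U = {n, o}, X ∖ U = {p} — both open, so U is clopen.
  U = {n, o, p}, X ∖ U = ∅ — both open, so U is clopen.
Nontrivial clopen(s) exist: e.g. {p}. So (X, τ) is disconnected.
Compute connected components by grouping points that agree on all clopens:
  component: {p}
  component: {n, o}


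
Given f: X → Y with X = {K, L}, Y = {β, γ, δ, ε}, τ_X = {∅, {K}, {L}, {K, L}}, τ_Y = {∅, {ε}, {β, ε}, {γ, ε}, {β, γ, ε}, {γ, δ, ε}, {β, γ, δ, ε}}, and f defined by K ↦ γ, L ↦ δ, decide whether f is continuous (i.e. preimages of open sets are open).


f IS continuous.

Compute f^{-1}(U) for each U ∈ τ_Y:
  U = ∅: f^{-1}(U) = ∅ ∈ τ_X ✓.
  U = {ε}: f^{-1}(U) = ∅ ∈ τ_X ✓.
  U = {β, ε}: f^{-1}(U) = ∅ ∈ τ_X ✓.
  U = {γ, ε}: f^{-1}(U) = {K} ∈ τ_X ✓.
  U = {β, γ, ε}: f^{-1}(U) = {K} ∈ τ_X ✓.
  U = {γ, δ, ε}: f^{-1}(U) = {K, L} ∈ τ_X ✓.
  U = {β, γ, δ, ε}: f^{-1}(U) = {K, L} ∈ τ_X ✓.
Every preimage lies in τ_X, so f IS continuous.


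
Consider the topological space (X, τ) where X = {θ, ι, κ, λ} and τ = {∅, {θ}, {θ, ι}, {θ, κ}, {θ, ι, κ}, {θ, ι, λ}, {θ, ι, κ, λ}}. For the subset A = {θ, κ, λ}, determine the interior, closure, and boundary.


int(A) = {θ, κ}, cl(A) = {θ, ι, κ, λ}, ∂A = {ι, λ}.

Closed sets in (X, τ) are complements of opens:
  closed(X, τ) = {∅, {κ}, {λ}, {ι, λ}, {κ, λ}, {ι, κ, λ}, {θ, ι, κ, λ}}.
int(A) = ⋃ {U ∈ τ : U ⊆ A}. Opens contained in A: ∅, {θ}, {θ, κ}.
Taking the union of these: int(A) = {θ, κ}.
cl(A) = ⋂ {C closed : A ⊆ C}. Closed sets containing A: {θ, ι, κ, λ}.
Intersecting these: cl(A) = {θ, ι, κ, λ}.
∂A = cl(A) ∖ int(A) = {θ, ι, κ, λ} ∖ {θ, κ} = {ι, λ}.


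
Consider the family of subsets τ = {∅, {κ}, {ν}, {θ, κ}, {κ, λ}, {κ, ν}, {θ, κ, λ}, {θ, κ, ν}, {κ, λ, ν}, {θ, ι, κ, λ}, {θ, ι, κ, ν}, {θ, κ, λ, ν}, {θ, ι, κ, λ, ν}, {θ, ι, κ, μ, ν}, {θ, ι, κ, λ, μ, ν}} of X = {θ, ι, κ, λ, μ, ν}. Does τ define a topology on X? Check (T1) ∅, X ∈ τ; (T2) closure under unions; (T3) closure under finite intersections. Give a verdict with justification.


τ is NOT a topology on X.

Axiom (T1): ∅ ∈ τ? Yes; X ∈ τ? Yes.
Axiom (T2/T3): check pairwise unions and intersections of members of τ.
Counterexample for (T3): {θ, ι, κ, λ} ∩ {θ, ι, κ, ν} = {θ, ι, κ} ∉ τ. Therefore τ is NOT a topology.


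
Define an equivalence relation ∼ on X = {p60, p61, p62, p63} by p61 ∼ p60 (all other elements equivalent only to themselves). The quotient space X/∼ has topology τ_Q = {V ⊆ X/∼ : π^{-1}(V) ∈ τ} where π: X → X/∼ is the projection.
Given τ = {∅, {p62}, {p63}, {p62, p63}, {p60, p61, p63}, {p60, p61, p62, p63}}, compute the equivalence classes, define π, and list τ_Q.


X/∼ = {[p60=p61], [p62], [p63]}; |τ_Q| = 6.

Equivalence classes: [p60=p61], [p62], [p63].
Quotient map π: X → X/∼ sends p60 ↦ [p60=p61], p61 ↦ [p60=p61], p62 ↦ [p62], p63 ↦ [p63].
For each subset V ⊆ X/∼, compute π^{-1}(V) ⊆ X and check whether π^{-1}(V) ∈ τ. V is open in τ_Q iff π^{-1}(V) ∈ τ.
  V = {}: π^{-1}(V) = ∅ ∈ τ ✓.
  V = {[p60=p61]}: π^{-1}(V) = {p60, p61} ∉ τ ✗.
  V = {[p62]}: π^{-1}(V) = {p62} ∈ τ ✓.
  V = {[p60=p61], [p62]}: π^{-1}(V) = {p60, p61, p62} ∉ τ ✗.
  V = {[p63]}: π^{-1}(V) = {p63} ∈ τ ✓.
  V = {[p60=p61], [p63]}: π^{-1}(V) = {p60, p61, p63} ∈ τ ✓.
  V = {[p62], [p63]}: π^{-1}(V) = {p62, p63} ∈ τ ✓.
  V = {[p60=p61], [p62], [p63]}: π^{-1}(V) = {p60, p61, p62, p63} ∈ τ ✓.
Open sets in the quotient: τ_Q = {{}, {[p62]}, {[p63]}, {[p60=p61], [p63]}, {[p62], [p63]}, {[p60=p61], [p62], [p63]}} (6 elements).


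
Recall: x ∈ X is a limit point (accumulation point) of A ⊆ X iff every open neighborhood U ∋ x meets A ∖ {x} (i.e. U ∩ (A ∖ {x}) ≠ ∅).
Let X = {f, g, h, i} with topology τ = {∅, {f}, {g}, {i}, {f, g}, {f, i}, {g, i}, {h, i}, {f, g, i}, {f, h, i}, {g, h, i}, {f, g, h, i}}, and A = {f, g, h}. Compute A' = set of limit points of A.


A' = ∅

For each x ∈ X, list the open sets U ∈ τ with x ∈ U, then check whether U ∩ (A ∖ {x}) ≠ ∅ for every such U.
  x = f: open {f} ∋ x has {f} ∩ (A ∖ {f}) = ∅, so x is NOT a limit point.
  x = g: open {g} ∋ x has {g} ∩ (A ∖ {g}) = ∅, so x is NOT a limit point.
  x = h: open {h, i} ∋ x has {h, i} ∩ (A ∖ {h}) = ∅, so x is NOT a limit point.
  x = i: open {i} ∋ x has {i} ∩ (A ∖ {i}) = ∅, so x is NOT a limit point.
Collecting: A' = ∅.


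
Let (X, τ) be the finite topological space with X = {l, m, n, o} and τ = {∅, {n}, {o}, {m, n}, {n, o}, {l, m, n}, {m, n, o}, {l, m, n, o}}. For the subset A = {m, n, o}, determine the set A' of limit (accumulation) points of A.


A' = {l, m}

For each x ∈ X, list the open sets U ∈ τ with x ∈ U, then check whether U ∩ (A ∖ {x}) ≠ ∅ for every such U.
  x = l: opens ∋ x are {l, m, n}, {l, m, n, o}; each meets A ∖ {l}, so x IS a limit point.
  x = m: opens ∋ x are {m, n}, {l, m, n}, {m, n, o}, {l, m, n, o}; each meets A ∖ {m}, so x IS a limit point.
  x = n: open {n} ∋ x has {n} ∩ (A ∖ {n}) = ∅, so x is NOT a limit point.
  x = o: open {o} ∋ x has {o} ∩ (A ∖ {o}) = ∅, so x is NOT a limit point.
Collecting: A' = {l, m}.


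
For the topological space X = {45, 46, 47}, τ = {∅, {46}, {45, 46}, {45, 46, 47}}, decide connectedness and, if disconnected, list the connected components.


(X, τ) is connected.

Find clopen sets (U ∈ τ with X ∖ U ∈ τ):
  U = ∅, X ∖ U = {45, 46, 47} — both open, so U is clopen.
  U = {45, 46, 47}, X ∖ U = ∅ — both open, so U is clopen.
Only trivial clopens (∅ and X) exist, so (X, τ) is connected.
Compute connected components by grouping points that agree on all clopens:
  component: {45, 46, 47}


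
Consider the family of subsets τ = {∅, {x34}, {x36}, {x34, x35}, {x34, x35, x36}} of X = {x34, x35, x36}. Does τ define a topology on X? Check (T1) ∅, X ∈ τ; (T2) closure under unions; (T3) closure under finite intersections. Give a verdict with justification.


τ is NOT a topology on X.

Axiom (T1): ∅ ∈ τ? Yes; X ∈ τ? Yes.
Axiom (T2/T3): check pairwise unions and intersections of members of τ.
Counterexample for (T2): {x34} ∪ {x36} = {x34, x36} ∉ τ. Therefore τ is NOT a topology.


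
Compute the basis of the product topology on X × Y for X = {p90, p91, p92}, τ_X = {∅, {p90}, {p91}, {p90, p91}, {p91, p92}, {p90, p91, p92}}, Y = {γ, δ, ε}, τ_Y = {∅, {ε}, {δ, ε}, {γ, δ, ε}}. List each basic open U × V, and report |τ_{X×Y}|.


Basis B = {∅ × ∅, {p90} × {ε}, {p91} × {ε}, {p90} × {δ, ε}, {p90, p91} × {ε}, {p91} × {δ, ε}, {p91, p92} × {ε}, {p90} × {γ, δ, ε}, {p90, p91, p92} × {ε}, {p91} × {γ, δ, ε}, {p90, p91} × {δ, ε}, {p91, p92} × {δ, ε}, {p90, p91} × {γ, δ, ε}, {p90, p91, p92} × {δ, ε}, {p91, p92} × {γ, δ, ε}, {p90, p91, p92} × {γ, δ, ε}}; |τ_{X×Y}| = 40.

Enumerate products U × V with U ∈ τ_X, V ∈ τ_Y (deduplicated):
  ∅ × ∅ = {} (∅)
  {p90} × {ε} = {(p90,ε)}
  {p91} × {ε} = {(p91,ε)}
  {p90} × {δ, ε} = {(p90,δ), (p90,ε)}
  {p90, p91} × {ε} = {(p90,ε), (p91,ε)}
  {p91} × {δ, ε} = {(p91,δ), (p91,ε)}
  {p91, p92} × {ε} = {(p91,ε), (p92,ε)}
  {p90} × {γ, δ, ε} = {(p90,γ), (p90,δ), (p90,ε)}
  {p90, p91, p92} × {ε} = {(p90,ε), (p91,ε), (p92,ε)}
  {p91} × {γ, δ, ε} = {(p91,γ), (p91,δ), (p91,ε)}
  {p90, p91} × {δ, ε} = {(p90,δ), (p90,ε), (p91,δ), (p91,ε)}
  {p91, p92} × {δ, ε} = {(p91,δ), (p91,ε), (p92,δ), (p92,ε)}
  {p90, p91} × {γ, δ, ε} = {(p90,γ), (p90,δ), (p90,ε), (p91,γ), (p91,δ), (p91,ε)}
  {p90, p91, p92} × {δ, ε} = {(p90,δ), (p90,ε), (p91,δ), (p91,ε), (p92,δ), (p92,ε)}
  {p91, p92} × {γ, δ, ε} = {(p91,γ), (p91,δ), (p91,ε), (p92,γ), (p92,δ), (p92,ε)}
  {p90, p91, p92} × {γ, δ, ε} = {(p90,γ), (p90,δ), (p90,ε), (p91,γ), (p91,δ), (p91,ε), (p92,γ), (p92,δ), (p92,ε)}
These 16 distinct sets form the basis B.
Close under arbitrary unions to get τ_{X×Y}; counting gives |τ_{X×Y}| = 40.


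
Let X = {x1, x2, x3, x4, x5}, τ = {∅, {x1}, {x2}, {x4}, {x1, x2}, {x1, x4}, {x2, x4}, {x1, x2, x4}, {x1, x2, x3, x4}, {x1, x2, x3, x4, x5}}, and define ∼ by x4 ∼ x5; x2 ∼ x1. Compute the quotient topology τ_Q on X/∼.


X/∼ = {[x1=x2], [x3], [x4=x5]}; |τ_Q| = 3.

Equivalence classes: [x1=x2], [x3], [x4=x5].
Quotient map π: X → X/∼ sends x1 ↦ [x1=x2], x2 ↦ [x1=x2], x3 ↦ [x3], x4 ↦ [x4=x5], x5 ↦ [x4=x5].
For each subset V ⊆ X/∼, compute π^{-1}(V) ⊆ X and check whether π^{-1}(V) ∈ τ. V is open in τ_Q iff π^{-1}(V) ∈ τ.
  V = {}: π^{-1}(V) = ∅ ∈ τ ✓.
  V = {[x1=x2]}: π^{-1}(V) = {x1, x2} ∈ τ ✓.
  V = {[x3]}: π^{-1}(V) = {x3} ∉ τ ✗.
  V = {[x1=x2], [x3]}: π^{-1}(V) = {x1, x2, x3} ∉ τ ✗.
  V = {[x4=x5]}: π^{-1}(V) = {x4, x5} ∉ τ ✗.
  V = {[x1=x2], [x4=x5]}: π^{-1}(V) = {x1, x2, x4, x5} ∉ τ ✗.
  V = {[x3], [x4=x5]}: π^{-1}(V) = {x3, x4, x5} ∉ τ ✗.
  V = {[x1=x2], [x3], [x4=x5]}: π^{-1}(V) = {x1, x2, x3, x4, x5} ∈ τ ✓.
Open sets in the quotient: τ_Q = {{}, {[x1=x2]}, {[x1=x2], [x3], [x4=x5]}} (3 elements).


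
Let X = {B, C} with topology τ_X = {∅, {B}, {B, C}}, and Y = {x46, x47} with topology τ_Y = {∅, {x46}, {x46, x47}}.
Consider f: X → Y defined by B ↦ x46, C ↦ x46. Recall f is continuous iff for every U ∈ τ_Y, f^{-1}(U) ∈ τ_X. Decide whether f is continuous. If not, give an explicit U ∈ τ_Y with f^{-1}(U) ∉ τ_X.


f IS continuous.

Compute f^{-1}(U) for each U ∈ τ_Y:
  U = ∅: f^{-1}(U) = ∅ ∈ τ_X ✓.
  U = {x46}: f^{-1}(U) = {B, C} ∈ τ_X ✓.
  U = {x46, x47}: f^{-1}(U) = {B, C} ∈ τ_X ✓.
Every preimage lies in τ_X, so f IS continuous.


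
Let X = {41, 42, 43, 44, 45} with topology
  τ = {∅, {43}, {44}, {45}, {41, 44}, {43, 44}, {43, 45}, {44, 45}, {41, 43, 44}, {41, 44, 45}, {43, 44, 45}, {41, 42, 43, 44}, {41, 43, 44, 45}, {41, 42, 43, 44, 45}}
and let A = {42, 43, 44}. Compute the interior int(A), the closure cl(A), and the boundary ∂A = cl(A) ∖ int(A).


int(A) = {43, 44}, cl(A) = {41, 42, 43, 44}, ∂A = {41, 42}.

Closed sets in (X, τ) are complements of opens:
  closed(X, τ) = {∅, {42}, {45}, {41, 42}, {42, 43}, {42, 45}, {41, 42, 43}, {41, 42, 44}, {41, 42, 45}, {42, 43, 45}, {41, 42, 43, 44}, {41, 42, 43, 45}, {41, 42, 44, 45}, {41, 42, 43, 44, 45}}.
int(A) = ⋃ {U ∈ τ : U ⊆ A}. Opens contained in A: ∅, {43}, {44}, {43, 44}.
Taking the union of these: int(A) = {43, 44}.
cl(A) = ⋂ {C closed : A ⊆ C}. Closed sets containing A: {41, 42, 43, 44}, {41, 42, 43, 44, 45}.
Intersecting these: cl(A) = {41, 42, 43, 44}.
∂A = cl(A) ∖ int(A) = {41, 42, 43, 44} ∖ {43, 44} = {41, 42}.


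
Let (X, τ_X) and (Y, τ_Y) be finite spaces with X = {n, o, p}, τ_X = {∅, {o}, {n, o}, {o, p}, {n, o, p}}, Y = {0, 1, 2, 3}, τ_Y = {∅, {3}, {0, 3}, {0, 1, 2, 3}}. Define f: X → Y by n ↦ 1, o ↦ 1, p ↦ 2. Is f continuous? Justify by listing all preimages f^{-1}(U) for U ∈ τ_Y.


f IS continuous.

Compute f^{-1}(U) for each U ∈ τ_Y:
  U = ∅: f^{-1}(U) = ∅ ∈ τ_X ✓.
  U = {3}: f^{-1}(U) = ∅ ∈ τ_X ✓.
  U = {0, 3}: f^{-1}(U) = ∅ ∈ τ_X ✓.
  U = {0, 1, 2, 3}: f^{-1}(U) = {n, o, p} ∈ τ_X ✓.
Every preimage lies in τ_X, so f IS continuous.


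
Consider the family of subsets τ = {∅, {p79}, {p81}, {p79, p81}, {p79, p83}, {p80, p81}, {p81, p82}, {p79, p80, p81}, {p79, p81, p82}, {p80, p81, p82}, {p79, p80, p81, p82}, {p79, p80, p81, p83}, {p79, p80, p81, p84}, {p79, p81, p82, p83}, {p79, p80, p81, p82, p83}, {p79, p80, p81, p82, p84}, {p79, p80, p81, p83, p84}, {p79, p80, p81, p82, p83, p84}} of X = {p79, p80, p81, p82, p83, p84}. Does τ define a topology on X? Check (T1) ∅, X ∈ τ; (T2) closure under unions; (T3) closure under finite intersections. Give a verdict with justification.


τ is NOT a topology on X.

Axiom (T1): ∅ ∈ τ? Yes; X ∈ τ? Yes.
Axiom (T2/T3): check pairwise unions and intersections of members of τ.
Counterexample for (T2): {p81} ∪ {p79, p83} = {p79, p81, p83} ∉ τ. Therefore τ is NOT a topology.


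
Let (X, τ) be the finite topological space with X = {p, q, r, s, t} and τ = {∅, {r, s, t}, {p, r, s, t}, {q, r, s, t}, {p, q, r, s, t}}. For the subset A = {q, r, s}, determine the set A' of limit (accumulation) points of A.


A' = {p, q, r, s, t}

For each x ∈ X, list the open sets U ∈ τ with x ∈ U, then check whether U ∩ (A ∖ {x}) ≠ ∅ for every such U.
  x = p: opens ∋ x are {p, r, s, t}, {p, q, r, s, t}; each meets A ∖ {p}, so x IS a limit point.
  x = q: opens ∋ x are {q, r, s, t}, {p, q, r, s, t}; each meets A ∖ {q}, so x IS a limit point.
  x = r: opens ∋ x are {r, s, t}, {p, r, s, t}, {q, r, s, t}, {p, q, r, s, t}; each meets A ∖ {r}, so x IS a limit point.
  x = s: opens ∋ x are {r, s, t}, {p, r, s, t}, {q, r, s, t}, {p, q, r, s, t}; each meets A ∖ {s}, so x IS a limit point.
  x = t: opens ∋ x are {r, s, t}, {p, r, s, t}, {q, r, s, t}, {p, q, r, s, t}; each meets A ∖ {t}, so x IS a limit point.
Collecting: A' = {p, q, r, s, t}.


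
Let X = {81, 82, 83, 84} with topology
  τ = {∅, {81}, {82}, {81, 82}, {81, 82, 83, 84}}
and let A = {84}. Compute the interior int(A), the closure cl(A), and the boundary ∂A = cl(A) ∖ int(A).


int(A) = ∅, cl(A) = {83, 84}, ∂A = {83, 84}.

Closed sets in (X, τ) are complements of opens:
  closed(X, τ) = {∅, {83, 84}, {81, 83, 84}, {82, 83, 84}, {81, 82, 83, 84}}.
int(A) = ⋃ {U ∈ τ : U ⊆ A}. Opens contained in A: ∅.
Taking the union of these: int(A) = ∅.
cl(A) = ⋂ {C closed : A ⊆ C}. Closed sets containing A: {83, 84}, {81, 83, 84}, {82, 83, 84}, {81, 82, 83, 84}.
Intersecting these: cl(A) = {83, 84}.
∂A = cl(A) ∖ int(A) = {83, 84} ∖ ∅ = {83, 84}.


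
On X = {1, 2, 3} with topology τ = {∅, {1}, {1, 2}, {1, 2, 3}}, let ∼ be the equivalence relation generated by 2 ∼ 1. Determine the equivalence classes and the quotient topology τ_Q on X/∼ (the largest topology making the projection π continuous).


X/∼ = {[1=2], [3]}; |τ_Q| = 3.

Equivalence classes: [1=2], [3].
Quotient map π: X → X/∼ sends 1 ↦ [1=2], 2 ↦ [1=2], 3 ↦ [3].
For each subset V ⊆ X/∼, compute π^{-1}(V) ⊆ X and check whether π^{-1}(V) ∈ τ. V is open in τ_Q iff π^{-1}(V) ∈ τ.
  V = {}: π^{-1}(V) = ∅ ∈ τ ✓.
  V = {[1=2]}: π^{-1}(V) = {1, 2} ∈ τ ✓.
  V = {[3]}: π^{-1}(V) = {3} ∉ τ ✗.
  V = {[1=2], [3]}: π^{-1}(V) = {1, 2, 3} ∈ τ ✓.
Open sets in the quotient: τ_Q = {{}, {[1=2]}, {[1=2], [3]}} (3 elements).


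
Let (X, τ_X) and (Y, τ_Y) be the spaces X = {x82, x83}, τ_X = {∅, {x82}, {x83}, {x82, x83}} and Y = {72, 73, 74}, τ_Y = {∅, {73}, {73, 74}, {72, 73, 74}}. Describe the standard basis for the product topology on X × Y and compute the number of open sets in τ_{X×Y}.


Basis B = {∅ × ∅, {x82} × {73}, {x83} × {73}, {x82} × {73, 74}, {x82, x83} × {73}, {x83} × {73, 74}, {x82} × {72, 73, 74}, {x83} × {72, 73, 74}, {x82, x83} × {73, 74}, {x82, x83} × {72, 73, 74}}; |τ_{X×Y}| = 16.

Enumerate products U × V with U ∈ τ_X, V ∈ τ_Y (deduplicated):
  ∅ × ∅ = {} (∅)
  {x82} × {73} = {(x82,73)}
  {x83} × {73} = {(x83,73)}
  {x82} × {73, 74} = {(x82,73), (x82,74)}
  {x82, x83} × {73} = {(x82,73), (x83,73)}
  {x83} × {73, 74} = {(x83,73), (x83,74)}
  {x82} × {72, 73, 74} = {(x82,72), (x82,73), (x82,74)}
  {x83} × {72, 73, 74} = {(x83,72), (x83,73), (x83,74)}
  {x82, x83} × {73, 74} = {(x82,73), (x82,74), (x83,73), (x83,74)}
  {x82, x83} × {72, 73, 74} = {(x82,72), (x82,73), (x82,74), (x83,72), (x83,73), (x83,74)}
These 10 distinct sets form the basis B.
Close under arbitrary unions to get τ_{X×Y}; counting gives |τ_{X×Y}| = 16.


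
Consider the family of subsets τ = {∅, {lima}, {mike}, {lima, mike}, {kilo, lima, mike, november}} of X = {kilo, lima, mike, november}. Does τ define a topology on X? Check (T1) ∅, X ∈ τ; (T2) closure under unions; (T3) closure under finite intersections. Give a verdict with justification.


τ IS a topology on X.

Axiom (T1): ∅ ∈ τ? Yes; X ∈ τ? Yes.
Axiom (T2/T3): check pairwise unions and intersections of members of τ.
All pairwise intersections and unions checked — each lies in τ. Therefore τ satisfies (T1), (T2), (T3): it IS a topology on X.


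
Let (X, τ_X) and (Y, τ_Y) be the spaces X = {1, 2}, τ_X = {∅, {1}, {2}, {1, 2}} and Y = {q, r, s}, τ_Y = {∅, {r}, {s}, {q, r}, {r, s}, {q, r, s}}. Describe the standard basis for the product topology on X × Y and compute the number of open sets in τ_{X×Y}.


Basis B = {∅ × ∅, {1} × {r}, {1} × {s}, {2} × {r}, {2} × {s}, {1} × {q, r}, {1} × {r, s}, {1, 2} × {r}, {1, 2} × {s}, {2} × {q, r}, {2} × {r, s}, {1} × {q, r, s}, {2} × {q, r, s}, {1, 2} × {q, r}, {1, 2} × {r, s}, {1, 2} × {q, r, s}}; |τ_{X×Y}| = 36.

Enumerate products U × V with U ∈ τ_X, V ∈ τ_Y (deduplicated):
  ∅ × ∅ = {} (∅)
  {1} × {r} = {(1,r)}
  {1} × {s} = {(1,s)}
  {2} × {r} = {(2,r)}
  {2} × {s} = {(2,s)}
  {1} × {q, r} = {(1,q), (1,r)}
  {1} × {r, s} = {(1,r), (1,s)}
  {1, 2} × {r} = {(1,r), (2,r)}
  {1, 2} × {s} = {(1,s), (2,s)}
  {2} × {q, r} = {(2,q), (2,r)}
  {2} × {r, s} = {(2,r), (2,s)}
  {1} × {q, r, s} = {(1,q), (1,r), (1,s)}
  {2} × {q, r, s} = {(2,q), (2,r), (2,s)}
  {1, 2} × {q, r} = {(1,q), (1,r), (2,q), (2,r)}
  {1, 2} × {r, s} = {(1,r), (1,s), (2,r), (2,s)}
  {1, 2} × {q, r, s} = {(1,q), (1,r), (1,s), (2,q), (2,r), (2,s)}
These 16 distinct sets form the basis B.
Close under arbitrary unions to get τ_{X×Y}; counting gives |τ_{X×Y}| = 36.


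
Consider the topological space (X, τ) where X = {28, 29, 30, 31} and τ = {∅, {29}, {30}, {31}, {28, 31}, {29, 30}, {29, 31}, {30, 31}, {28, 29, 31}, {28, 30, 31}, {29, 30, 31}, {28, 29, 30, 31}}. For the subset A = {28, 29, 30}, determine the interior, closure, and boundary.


int(A) = {29, 30}, cl(A) = {28, 29, 30}, ∂A = {28}.

Closed sets in (X, τ) are complements of opens:
  closed(X, τ) = {∅, {28}, {29}, {30}, {28, 29}, {28, 30}, {28, 31}, {29, 30}, {28, 29, 30}, {28, 29, 31}, {28, 30, 31}, {28, 29, 30, 31}}.
int(A) = ⋃ {U ∈ τ : U ⊆ A}. Opens contained in A: ∅, {29}, {30}, {29, 30}.
Taking the union of these: int(A) = {29, 30}.
cl(A) = ⋂ {C closed : A ⊆ C}. Closed sets containing A: {28, 29, 30}, {28, 29, 30, 31}.
Intersecting these: cl(A) = {28, 29, 30}.
∂A = cl(A) ∖ int(A) = {28, 29, 30} ∖ {29, 30} = {28}.
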